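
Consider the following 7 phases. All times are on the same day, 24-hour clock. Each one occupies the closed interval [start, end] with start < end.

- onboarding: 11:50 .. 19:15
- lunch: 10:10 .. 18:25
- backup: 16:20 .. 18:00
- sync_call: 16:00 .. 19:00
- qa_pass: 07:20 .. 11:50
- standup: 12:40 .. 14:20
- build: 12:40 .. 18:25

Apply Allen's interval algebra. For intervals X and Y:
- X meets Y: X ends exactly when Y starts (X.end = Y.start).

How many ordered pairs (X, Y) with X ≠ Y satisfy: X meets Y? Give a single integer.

Checking all 42 ordered pairs for relation 'meets'; matching pairs in alphabetical order:
(qa_pass, onboarding): qa_pass meets onboarding ✓
Count: 1.

1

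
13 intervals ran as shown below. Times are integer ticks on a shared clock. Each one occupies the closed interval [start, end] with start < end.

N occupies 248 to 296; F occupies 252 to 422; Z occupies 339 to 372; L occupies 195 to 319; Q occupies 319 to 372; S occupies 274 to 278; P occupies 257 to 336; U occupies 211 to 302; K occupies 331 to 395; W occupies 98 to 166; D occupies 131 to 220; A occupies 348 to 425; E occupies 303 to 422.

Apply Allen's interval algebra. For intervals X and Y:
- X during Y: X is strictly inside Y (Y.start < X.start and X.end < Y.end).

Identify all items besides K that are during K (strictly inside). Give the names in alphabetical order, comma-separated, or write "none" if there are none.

Z

Target K = [331, 395].
A [348, 425] → overlapped-by → no.
D [131, 220] → before → no.
E [303, 422] → contains → no.
F [252, 422] → contains → no.
L [195, 319] → before → no.
N [248, 296] → before → no.
P [257, 336] → overlaps → no.
Q [319, 372] → overlaps → no.
S [274, 278] → before → no.
U [211, 302] → before → no.
W [98, 166] → before → no.
Z [339, 372] → during → yes.
Result: Z.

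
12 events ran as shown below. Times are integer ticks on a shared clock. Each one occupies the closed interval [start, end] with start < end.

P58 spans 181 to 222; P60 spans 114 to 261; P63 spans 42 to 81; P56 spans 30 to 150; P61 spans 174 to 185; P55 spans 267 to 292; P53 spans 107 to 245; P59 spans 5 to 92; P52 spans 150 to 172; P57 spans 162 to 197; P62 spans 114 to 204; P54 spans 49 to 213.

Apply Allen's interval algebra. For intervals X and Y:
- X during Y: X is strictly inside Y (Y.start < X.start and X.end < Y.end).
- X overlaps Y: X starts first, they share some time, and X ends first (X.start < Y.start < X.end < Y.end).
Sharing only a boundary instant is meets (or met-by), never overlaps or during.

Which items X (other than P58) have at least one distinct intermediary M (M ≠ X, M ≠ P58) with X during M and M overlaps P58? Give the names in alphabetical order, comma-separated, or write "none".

P52, P57, P61, P62

Target P58 = [181, 222].
Intermediaries M with M overlaps P58: P54, P57, P61, P62.
Via P54 — items with X during P54: P52, P57, P61, P62.
Via P57 — items with X during P57: P61.
Via P61 — items with X during P61: none.
Via P62 — items with X during P62: P52, P57, P61.
Union: P52, P57, P61, P62.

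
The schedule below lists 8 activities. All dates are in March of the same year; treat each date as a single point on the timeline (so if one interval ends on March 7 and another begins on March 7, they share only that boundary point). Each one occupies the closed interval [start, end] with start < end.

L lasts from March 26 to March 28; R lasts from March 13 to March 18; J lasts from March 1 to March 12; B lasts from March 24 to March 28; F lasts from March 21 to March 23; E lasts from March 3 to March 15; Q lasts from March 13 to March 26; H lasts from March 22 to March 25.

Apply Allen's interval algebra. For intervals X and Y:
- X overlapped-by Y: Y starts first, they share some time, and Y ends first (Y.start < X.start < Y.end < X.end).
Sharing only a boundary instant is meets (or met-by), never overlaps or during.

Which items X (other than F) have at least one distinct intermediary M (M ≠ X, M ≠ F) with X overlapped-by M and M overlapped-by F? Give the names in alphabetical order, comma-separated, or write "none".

Target F = [March 21, March 23].
Intermediaries M with M overlapped-by F: H.
Via H — items with X overlapped-by H: B.
Union: B.

B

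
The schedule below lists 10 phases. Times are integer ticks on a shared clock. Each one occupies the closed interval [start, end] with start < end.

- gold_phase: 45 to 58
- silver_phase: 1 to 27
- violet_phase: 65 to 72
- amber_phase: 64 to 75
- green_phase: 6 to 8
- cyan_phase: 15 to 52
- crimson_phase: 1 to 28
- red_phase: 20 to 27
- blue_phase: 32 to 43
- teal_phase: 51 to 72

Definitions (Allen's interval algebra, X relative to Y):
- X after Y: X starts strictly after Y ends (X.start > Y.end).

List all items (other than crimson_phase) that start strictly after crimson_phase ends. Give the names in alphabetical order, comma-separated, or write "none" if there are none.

Target crimson_phase = [1, 28].
amber_phase [64, 75] → after → yes.
blue_phase [32, 43] → after → yes.
cyan_phase [15, 52] → overlapped-by → no.
gold_phase [45, 58] → after → yes.
green_phase [6, 8] → during → no.
red_phase [20, 27] → during → no.
silver_phase [1, 27] → starts → no.
teal_phase [51, 72] → after → yes.
violet_phase [65, 72] → after → yes.
Result: amber_phase, blue_phase, gold_phase, teal_phase, violet_phase.

amber_phase, blue_phase, gold_phase, teal_phase, violet_phase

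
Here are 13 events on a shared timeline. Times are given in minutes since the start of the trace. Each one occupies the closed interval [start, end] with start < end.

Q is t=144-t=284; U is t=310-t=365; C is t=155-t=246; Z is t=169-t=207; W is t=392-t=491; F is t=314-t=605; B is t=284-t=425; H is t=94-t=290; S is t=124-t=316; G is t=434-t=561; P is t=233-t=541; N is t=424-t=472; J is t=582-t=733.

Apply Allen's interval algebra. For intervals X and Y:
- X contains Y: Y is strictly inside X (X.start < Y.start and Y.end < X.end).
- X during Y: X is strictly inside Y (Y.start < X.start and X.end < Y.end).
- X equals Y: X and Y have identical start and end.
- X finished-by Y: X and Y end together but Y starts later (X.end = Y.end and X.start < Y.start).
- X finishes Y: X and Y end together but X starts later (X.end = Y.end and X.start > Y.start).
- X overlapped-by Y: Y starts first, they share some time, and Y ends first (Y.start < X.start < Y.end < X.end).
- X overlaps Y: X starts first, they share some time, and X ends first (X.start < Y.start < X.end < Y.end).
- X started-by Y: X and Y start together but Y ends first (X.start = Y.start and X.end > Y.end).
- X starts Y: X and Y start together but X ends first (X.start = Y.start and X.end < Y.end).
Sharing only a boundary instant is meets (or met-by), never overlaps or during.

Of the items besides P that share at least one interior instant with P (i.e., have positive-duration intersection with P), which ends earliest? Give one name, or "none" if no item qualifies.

C

Target P = [t=233, t=541].
B [t=284, t=425] → during → candidate.
C [t=155, t=246] → overlaps → candidate.
F [t=314, t=605] → overlapped-by → candidate.
G [t=434, t=561] → overlapped-by → candidate.
H [t=94, t=290] → overlaps → candidate.
J [t=582, t=733] → after → excluded.
N [t=424, t=472] → during → candidate.
Q [t=144, t=284] → overlaps → candidate.
S [t=124, t=316] → overlaps → candidate.
U [t=310, t=365] → during → candidate.
W [t=392, t=491] → during → candidate.
Z [t=169, t=207] → before → excluded.
Among candidates, earliest end is t=246 → C.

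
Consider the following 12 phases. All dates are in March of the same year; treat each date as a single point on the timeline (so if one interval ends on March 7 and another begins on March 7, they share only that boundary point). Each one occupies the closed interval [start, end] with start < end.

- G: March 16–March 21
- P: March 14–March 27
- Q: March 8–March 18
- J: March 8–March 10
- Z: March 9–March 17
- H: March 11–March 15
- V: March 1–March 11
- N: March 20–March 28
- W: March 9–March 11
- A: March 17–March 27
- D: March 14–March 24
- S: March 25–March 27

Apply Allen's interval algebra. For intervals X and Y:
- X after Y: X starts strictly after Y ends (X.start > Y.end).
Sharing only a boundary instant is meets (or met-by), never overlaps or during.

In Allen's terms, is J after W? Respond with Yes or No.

No

J = [March 8, March 10], W = [March 9, March 11].
Actual relation of J to W: overlaps.
Asked whether 'after' holds → No.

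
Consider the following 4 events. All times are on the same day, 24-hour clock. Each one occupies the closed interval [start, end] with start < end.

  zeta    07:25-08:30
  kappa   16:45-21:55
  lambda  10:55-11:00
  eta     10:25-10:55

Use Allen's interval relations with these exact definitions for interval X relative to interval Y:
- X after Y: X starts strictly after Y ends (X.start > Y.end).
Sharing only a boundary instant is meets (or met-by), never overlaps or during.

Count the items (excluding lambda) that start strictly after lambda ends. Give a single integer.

1

Target lambda = [10:55, 11:00].
eta [10:25, 10:55] → meets → no.
kappa [16:45, 21:55] → after → counts.
zeta [07:25, 08:30] → before → no.
Total: 1.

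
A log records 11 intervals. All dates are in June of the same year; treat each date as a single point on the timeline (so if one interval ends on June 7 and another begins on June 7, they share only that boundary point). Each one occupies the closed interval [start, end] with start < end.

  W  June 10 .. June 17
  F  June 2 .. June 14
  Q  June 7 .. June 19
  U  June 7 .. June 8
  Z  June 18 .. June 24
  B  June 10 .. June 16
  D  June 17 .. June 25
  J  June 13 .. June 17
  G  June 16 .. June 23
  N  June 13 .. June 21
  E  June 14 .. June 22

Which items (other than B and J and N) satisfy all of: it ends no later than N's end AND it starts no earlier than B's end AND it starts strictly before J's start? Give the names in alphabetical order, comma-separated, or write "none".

Conditions: its end is no later than N's end (X.end <= June 21) AND its start is no earlier than B's end (X.start >= June 16) AND its start is strictly before J's start (X.start < June 13).
D: end June 25 <= June 21? ✗; start June 17 >= June 16? ✓; start June 17 < June 13? ✗ → no.
E: end June 22 <= June 21? ✗; start June 14 >= June 16? ✗; start June 14 < June 13? ✗ → no.
F: end June 14 <= June 21? ✓; start June 2 >= June 16? ✗; start June 2 < June 13? ✓ → no.
G: end June 23 <= June 21? ✗; start June 16 >= June 16? ✓; start June 16 < June 13? ✗ → no.
Q: end June 19 <= June 21? ✓; start June 7 >= June 16? ✗; start June 7 < June 13? ✓ → no.
U: end June 8 <= June 21? ✓; start June 7 >= June 16? ✗; start June 7 < June 13? ✓ → no.
W: end June 17 <= June 21? ✓; start June 10 >= June 16? ✗; start June 10 < June 13? ✓ → no.
Z: end June 24 <= June 21? ✗; start June 18 >= June 16? ✓; start June 18 < June 13? ✗ → no.
Result: none.

none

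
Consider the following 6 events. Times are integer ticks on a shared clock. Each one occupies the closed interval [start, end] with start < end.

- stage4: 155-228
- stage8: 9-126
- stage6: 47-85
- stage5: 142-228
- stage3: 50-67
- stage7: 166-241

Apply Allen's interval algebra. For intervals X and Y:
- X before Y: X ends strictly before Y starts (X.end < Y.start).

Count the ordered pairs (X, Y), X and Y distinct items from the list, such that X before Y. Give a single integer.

Checking all 30 ordered pairs for relation 'before'; matching pairs in alphabetical order:
(stage3, stage4): stage3 before stage4 ✓
(stage3, stage5): stage3 before stage5 ✓
(stage3, stage7): stage3 before stage7 ✓
(stage6, stage4): stage6 before stage4 ✓
(stage6, stage5): stage6 before stage5 ✓
(stage6, stage7): stage6 before stage7 ✓
(stage8, stage4): stage8 before stage4 ✓
(stage8, stage5): stage8 before stage5 ✓
(stage8, stage7): stage8 before stage7 ✓
Count: 9.

9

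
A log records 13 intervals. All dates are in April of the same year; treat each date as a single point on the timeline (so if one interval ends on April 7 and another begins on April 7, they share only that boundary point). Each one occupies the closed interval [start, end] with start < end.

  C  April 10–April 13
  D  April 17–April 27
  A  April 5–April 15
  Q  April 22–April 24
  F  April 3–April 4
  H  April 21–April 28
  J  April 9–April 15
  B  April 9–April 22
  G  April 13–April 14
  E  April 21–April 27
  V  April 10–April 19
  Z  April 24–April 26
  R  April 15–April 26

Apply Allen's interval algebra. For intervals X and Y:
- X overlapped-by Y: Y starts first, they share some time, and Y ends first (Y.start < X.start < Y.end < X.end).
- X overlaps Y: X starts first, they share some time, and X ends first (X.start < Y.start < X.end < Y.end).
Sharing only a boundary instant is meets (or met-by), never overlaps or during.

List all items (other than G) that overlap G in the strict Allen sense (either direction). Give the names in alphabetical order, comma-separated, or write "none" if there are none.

none

Target G = [April 13, April 14].
A [April 5, April 15] → contains → no.
B [April 9, April 22] → contains → no.
C [April 10, April 13] → meets → no.
D [April 17, April 27] → after → no.
E [April 21, April 27] → after → no.
F [April 3, April 4] → before → no.
H [April 21, April 28] → after → no.
J [April 9, April 15] → contains → no.
Q [April 22, April 24] → after → no.
R [April 15, April 26] → after → no.
V [April 10, April 19] → contains → no.
Z [April 24, April 26] → after → no.
Result: none.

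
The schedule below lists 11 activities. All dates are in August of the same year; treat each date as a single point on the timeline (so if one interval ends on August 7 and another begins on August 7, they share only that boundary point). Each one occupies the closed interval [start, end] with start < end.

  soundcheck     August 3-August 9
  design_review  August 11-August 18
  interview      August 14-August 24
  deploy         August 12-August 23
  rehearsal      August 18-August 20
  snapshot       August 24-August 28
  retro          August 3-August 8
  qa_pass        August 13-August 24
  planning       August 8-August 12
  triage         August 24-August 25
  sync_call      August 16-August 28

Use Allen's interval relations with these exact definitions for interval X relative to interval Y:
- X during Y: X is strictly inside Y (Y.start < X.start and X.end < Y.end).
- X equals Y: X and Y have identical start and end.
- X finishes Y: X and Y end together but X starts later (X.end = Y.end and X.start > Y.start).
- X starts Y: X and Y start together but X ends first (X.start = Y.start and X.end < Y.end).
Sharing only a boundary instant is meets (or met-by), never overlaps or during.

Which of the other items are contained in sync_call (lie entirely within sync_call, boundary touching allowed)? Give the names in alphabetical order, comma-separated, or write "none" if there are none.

rehearsal, snapshot, triage

Target sync_call = [August 16, August 28].
deploy [August 12, August 23] → overlaps → no.
design_review [August 11, August 18] → overlaps → no.
interview [August 14, August 24] → overlaps → no.
planning [August 8, August 12] → before → no.
qa_pass [August 13, August 24] → overlaps → no.
rehearsal [August 18, August 20] → during → yes.
retro [August 3, August 8] → before → no.
snapshot [August 24, August 28] → finishes → yes.
soundcheck [August 3, August 9] → before → no.
triage [August 24, August 25] → during → yes.
Result: rehearsal, snapshot, triage.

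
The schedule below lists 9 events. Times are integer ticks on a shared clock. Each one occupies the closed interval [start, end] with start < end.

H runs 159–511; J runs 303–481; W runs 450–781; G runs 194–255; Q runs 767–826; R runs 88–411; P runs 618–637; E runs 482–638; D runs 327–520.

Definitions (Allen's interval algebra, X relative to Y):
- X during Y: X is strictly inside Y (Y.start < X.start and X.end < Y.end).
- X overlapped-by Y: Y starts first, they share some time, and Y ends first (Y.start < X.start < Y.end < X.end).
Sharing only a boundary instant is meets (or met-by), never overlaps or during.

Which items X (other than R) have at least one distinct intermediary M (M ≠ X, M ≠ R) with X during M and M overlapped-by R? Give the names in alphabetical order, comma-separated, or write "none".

Target R = [88, 411].
Intermediaries M with M overlapped-by R: D, H, J.
Via D — items with X during D: none.
Via H — items with X during H: G, J.
Via J — items with X during J: none.
Union: G, J.

G, J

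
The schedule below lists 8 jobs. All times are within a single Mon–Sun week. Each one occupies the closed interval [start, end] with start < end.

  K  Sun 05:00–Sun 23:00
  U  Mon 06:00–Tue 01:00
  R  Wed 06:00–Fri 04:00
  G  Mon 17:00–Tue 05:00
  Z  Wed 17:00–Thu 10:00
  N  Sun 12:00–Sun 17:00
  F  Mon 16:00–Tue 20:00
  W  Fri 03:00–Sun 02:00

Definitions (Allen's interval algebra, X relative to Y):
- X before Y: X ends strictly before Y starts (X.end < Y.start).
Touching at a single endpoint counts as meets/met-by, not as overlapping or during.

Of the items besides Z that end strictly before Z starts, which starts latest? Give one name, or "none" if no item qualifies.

Target Z = [Wed 17:00, Thu 10:00].
F [Mon 16:00, Tue 20:00] → before → candidate.
G [Mon 17:00, Tue 05:00] → before → candidate.
K [Sun 05:00, Sun 23:00] → after → excluded.
N [Sun 12:00, Sun 17:00] → after → excluded.
R [Wed 06:00, Fri 04:00] → contains → excluded.
U [Mon 06:00, Tue 01:00] → before → candidate.
W [Fri 03:00, Sun 02:00] → after → excluded.
Among candidates, latest start is Mon 17:00 → G.

G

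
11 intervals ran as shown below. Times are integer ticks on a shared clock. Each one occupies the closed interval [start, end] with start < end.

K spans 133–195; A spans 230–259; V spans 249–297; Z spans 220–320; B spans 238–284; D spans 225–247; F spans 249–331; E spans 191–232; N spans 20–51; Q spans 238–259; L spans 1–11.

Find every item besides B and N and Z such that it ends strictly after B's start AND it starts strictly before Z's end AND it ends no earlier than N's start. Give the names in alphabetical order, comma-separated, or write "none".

A, D, F, Q, V

Conditions: its end is strictly after B's start (X.end > 238) AND its start is strictly before Z's end (X.start < 320) AND its end is no earlier than N's start (X.end >= 20).
A: end 259 > 238? ✓; start 230 < 320? ✓; end 259 >= 20? ✓ → yes.
D: end 247 > 238? ✓; start 225 < 320? ✓; end 247 >= 20? ✓ → yes.
E: end 232 > 238? ✗; start 191 < 320? ✓; end 232 >= 20? ✓ → no.
F: end 331 > 238? ✓; start 249 < 320? ✓; end 331 >= 20? ✓ → yes.
K: end 195 > 238? ✗; start 133 < 320? ✓; end 195 >= 20? ✓ → no.
L: end 11 > 238? ✗; start 1 < 320? ✓; end 11 >= 20? ✗ → no.
Q: end 259 > 238? ✓; start 238 < 320? ✓; end 259 >= 20? ✓ → yes.
V: end 297 > 238? ✓; start 249 < 320? ✓; end 297 >= 20? ✓ → yes.
Result: A, D, F, Q, V.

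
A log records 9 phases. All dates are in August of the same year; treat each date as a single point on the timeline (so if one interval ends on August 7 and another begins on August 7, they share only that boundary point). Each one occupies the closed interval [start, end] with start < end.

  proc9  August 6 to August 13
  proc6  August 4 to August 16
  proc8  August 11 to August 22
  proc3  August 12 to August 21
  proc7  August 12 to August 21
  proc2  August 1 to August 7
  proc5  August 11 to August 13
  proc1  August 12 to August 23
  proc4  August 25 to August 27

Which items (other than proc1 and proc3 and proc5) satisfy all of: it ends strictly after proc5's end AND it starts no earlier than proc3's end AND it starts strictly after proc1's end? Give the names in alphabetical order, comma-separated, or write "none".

proc4

Conditions: its end is strictly after proc5's end (X.end > August 13) AND its start is no earlier than proc3's end (X.start >= August 21) AND its start is strictly after proc1's end (X.start > August 23).
proc2: end August 7 > August 13? ✗; start August 1 >= August 21? ✗; start August 1 > August 23? ✗ → no.
proc4: end August 27 > August 13? ✓; start August 25 >= August 21? ✓; start August 25 > August 23? ✓ → yes.
proc6: end August 16 > August 13? ✓; start August 4 >= August 21? ✗; start August 4 > August 23? ✗ → no.
proc7: end August 21 > August 13? ✓; start August 12 >= August 21? ✗; start August 12 > August 23? ✗ → no.
proc8: end August 22 > August 13? ✓; start August 11 >= August 21? ✗; start August 11 > August 23? ✗ → no.
proc9: end August 13 > August 13? ✗; start August 6 >= August 21? ✗; start August 6 > August 23? ✗ → no.
Result: proc4.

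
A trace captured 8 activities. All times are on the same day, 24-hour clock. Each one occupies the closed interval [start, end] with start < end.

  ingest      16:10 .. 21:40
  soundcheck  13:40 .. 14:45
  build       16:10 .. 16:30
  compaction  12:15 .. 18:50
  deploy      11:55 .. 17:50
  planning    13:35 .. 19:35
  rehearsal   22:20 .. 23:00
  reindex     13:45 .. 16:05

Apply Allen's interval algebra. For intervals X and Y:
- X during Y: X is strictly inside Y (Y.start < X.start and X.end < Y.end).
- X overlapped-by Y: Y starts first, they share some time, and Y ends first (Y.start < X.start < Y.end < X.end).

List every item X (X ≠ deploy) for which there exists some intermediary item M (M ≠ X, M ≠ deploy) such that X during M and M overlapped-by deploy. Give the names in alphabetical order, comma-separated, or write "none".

Target deploy = [11:55, 17:50].
Intermediaries M with M overlapped-by deploy: compaction, ingest, planning.
Via compaction — items with X during compaction: build, reindex, soundcheck.
Via ingest — items with X during ingest: none.
Via planning — items with X during planning: build, reindex, soundcheck.
Union: build, reindex, soundcheck.

build, reindex, soundcheck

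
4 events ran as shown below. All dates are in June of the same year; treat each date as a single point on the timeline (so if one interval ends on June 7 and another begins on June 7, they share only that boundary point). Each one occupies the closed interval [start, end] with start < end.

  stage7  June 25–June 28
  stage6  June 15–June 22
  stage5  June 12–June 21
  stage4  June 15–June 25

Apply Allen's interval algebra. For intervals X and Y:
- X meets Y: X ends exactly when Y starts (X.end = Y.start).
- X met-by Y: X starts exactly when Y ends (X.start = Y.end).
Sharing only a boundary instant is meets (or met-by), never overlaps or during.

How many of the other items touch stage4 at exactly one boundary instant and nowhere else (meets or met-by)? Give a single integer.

Target stage4 = [June 15, June 25].
stage5 [June 12, June 21] → overlaps → no.
stage6 [June 15, June 22] → starts → no.
stage7 [June 25, June 28] → met-by → counts.
Total: 1.

1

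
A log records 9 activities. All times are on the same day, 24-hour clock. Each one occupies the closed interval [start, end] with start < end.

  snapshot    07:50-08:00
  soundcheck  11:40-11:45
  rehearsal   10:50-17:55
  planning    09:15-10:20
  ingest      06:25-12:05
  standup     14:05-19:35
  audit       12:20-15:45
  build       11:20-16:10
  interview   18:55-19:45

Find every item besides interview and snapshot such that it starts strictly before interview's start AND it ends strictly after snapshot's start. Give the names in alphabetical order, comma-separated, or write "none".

Conditions: its start is strictly before interview's start (X.start < 18:55) AND its end is strictly after snapshot's start (X.end > 07:50).
audit: start 12:20 < 18:55? ✓; end 15:45 > 07:50? ✓ → yes.
build: start 11:20 < 18:55? ✓; end 16:10 > 07:50? ✓ → yes.
ingest: start 06:25 < 18:55? ✓; end 12:05 > 07:50? ✓ → yes.
planning: start 09:15 < 18:55? ✓; end 10:20 > 07:50? ✓ → yes.
rehearsal: start 10:50 < 18:55? ✓; end 17:55 > 07:50? ✓ → yes.
soundcheck: start 11:40 < 18:55? ✓; end 11:45 > 07:50? ✓ → yes.
standup: start 14:05 < 18:55? ✓; end 19:35 > 07:50? ✓ → yes.
Result: audit, build, ingest, planning, rehearsal, soundcheck, standup.

audit, build, ingest, planning, rehearsal, soundcheck, standup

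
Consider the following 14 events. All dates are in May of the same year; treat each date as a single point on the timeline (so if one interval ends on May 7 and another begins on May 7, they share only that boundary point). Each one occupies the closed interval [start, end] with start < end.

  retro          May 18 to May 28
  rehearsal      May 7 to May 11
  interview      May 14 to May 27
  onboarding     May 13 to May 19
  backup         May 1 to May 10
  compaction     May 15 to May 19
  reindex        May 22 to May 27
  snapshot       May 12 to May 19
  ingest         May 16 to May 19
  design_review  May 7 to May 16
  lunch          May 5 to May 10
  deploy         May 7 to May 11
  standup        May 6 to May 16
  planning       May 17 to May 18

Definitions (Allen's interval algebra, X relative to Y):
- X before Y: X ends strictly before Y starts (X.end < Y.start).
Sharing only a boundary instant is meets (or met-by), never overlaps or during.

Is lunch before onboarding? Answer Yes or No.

lunch = [May 5, May 10], onboarding = [May 13, May 19].
Actual relation of lunch to onboarding: before.
Asked whether 'before' holds → Yes.

Yes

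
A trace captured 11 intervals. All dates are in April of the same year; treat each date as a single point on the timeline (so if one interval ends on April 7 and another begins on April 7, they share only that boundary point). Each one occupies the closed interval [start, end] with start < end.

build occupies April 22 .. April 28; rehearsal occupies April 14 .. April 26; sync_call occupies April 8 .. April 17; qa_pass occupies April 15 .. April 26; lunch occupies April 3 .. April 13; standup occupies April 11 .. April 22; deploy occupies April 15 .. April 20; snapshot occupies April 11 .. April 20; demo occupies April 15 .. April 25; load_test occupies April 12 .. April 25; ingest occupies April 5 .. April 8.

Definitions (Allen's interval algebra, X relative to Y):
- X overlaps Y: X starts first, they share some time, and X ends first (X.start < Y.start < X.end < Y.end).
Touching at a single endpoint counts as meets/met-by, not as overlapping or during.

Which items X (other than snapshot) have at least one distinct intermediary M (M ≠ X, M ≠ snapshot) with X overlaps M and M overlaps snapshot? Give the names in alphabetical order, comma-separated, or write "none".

Target snapshot = [April 11, April 20].
Intermediaries M with M overlaps snapshot: lunch, sync_call.
Via lunch — items with X overlaps lunch: none.
Via sync_call — items with X overlaps sync_call: lunch.
Union: lunch.

lunch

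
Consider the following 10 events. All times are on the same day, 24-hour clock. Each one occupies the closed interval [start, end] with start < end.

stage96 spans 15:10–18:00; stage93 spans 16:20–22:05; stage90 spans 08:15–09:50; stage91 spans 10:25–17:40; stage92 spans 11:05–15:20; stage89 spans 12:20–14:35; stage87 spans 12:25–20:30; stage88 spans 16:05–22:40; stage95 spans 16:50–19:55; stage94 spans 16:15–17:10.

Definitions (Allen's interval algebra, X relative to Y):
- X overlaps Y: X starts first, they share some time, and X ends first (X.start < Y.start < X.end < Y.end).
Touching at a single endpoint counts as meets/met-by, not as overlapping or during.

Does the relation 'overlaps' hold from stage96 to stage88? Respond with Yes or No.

Yes

stage96 = [15:10, 18:00], stage88 = [16:05, 22:40].
Actual relation of stage96 to stage88: overlaps.
Asked whether 'overlaps' holds → Yes.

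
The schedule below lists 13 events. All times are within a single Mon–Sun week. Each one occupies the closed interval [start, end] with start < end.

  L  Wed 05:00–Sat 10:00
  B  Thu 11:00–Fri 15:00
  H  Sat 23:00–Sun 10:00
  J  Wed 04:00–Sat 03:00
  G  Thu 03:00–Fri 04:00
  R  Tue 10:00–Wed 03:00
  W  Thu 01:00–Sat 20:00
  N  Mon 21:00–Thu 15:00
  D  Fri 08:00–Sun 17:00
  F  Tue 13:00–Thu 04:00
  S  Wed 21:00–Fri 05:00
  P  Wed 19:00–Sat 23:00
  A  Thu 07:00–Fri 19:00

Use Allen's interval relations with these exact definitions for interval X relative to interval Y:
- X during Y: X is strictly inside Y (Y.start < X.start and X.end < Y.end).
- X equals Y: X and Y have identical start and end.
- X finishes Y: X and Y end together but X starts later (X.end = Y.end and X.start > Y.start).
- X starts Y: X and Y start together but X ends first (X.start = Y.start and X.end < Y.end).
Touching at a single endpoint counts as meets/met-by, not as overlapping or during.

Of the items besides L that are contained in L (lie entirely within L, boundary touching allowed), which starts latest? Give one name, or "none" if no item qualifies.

B

Target L = [Wed 05:00, Sat 10:00].
A [Thu 07:00, Fri 19:00] → during → candidate.
B [Thu 11:00, Fri 15:00] → during → candidate.
D [Fri 08:00, Sun 17:00] → overlapped-by → excluded.
F [Tue 13:00, Thu 04:00] → overlaps → excluded.
G [Thu 03:00, Fri 04:00] → during → candidate.
H [Sat 23:00, Sun 10:00] → after → excluded.
J [Wed 04:00, Sat 03:00] → overlaps → excluded.
N [Mon 21:00, Thu 15:00] → overlaps → excluded.
P [Wed 19:00, Sat 23:00] → overlapped-by → excluded.
R [Tue 10:00, Wed 03:00] → before → excluded.
S [Wed 21:00, Fri 05:00] → during → candidate.
W [Thu 01:00, Sat 20:00] → overlapped-by → excluded.
Among candidates, latest start is Thu 11:00 → B.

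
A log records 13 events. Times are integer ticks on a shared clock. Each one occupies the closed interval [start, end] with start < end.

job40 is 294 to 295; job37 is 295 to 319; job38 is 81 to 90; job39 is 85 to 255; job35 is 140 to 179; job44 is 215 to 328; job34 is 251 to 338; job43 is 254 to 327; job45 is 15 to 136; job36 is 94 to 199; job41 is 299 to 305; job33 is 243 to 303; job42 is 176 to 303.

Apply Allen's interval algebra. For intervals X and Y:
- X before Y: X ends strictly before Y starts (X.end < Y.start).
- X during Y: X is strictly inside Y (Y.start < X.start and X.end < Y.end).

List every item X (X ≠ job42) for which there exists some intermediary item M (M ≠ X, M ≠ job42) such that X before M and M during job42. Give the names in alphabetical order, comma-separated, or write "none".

Target job42 = [176, 303].
Intermediaries M with M during job42: job40.
Via job40 — items with X before job40: job35, job36, job38, job39, job45.
Union: job35, job36, job38, job39, job45.

job35, job36, job38, job39, job45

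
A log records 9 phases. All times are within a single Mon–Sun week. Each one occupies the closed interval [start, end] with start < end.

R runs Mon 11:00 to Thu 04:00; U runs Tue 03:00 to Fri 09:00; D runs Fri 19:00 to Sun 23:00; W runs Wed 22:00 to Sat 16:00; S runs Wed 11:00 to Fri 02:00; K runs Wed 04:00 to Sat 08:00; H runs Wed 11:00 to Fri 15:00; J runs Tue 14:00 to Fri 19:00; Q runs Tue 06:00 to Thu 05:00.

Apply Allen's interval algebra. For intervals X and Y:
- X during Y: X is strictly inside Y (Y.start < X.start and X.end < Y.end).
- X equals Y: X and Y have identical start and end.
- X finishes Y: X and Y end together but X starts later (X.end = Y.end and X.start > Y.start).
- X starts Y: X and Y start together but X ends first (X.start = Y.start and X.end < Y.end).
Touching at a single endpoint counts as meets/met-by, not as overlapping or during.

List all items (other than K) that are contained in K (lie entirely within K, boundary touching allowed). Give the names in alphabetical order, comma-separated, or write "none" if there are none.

H, S

Target K = [Wed 04:00, Sat 08:00].
D [Fri 19:00, Sun 23:00] → overlapped-by → no.
H [Wed 11:00, Fri 15:00] → during → yes.
J [Tue 14:00, Fri 19:00] → overlaps → no.
Q [Tue 06:00, Thu 05:00] → overlaps → no.
R [Mon 11:00, Thu 04:00] → overlaps → no.
S [Wed 11:00, Fri 02:00] → during → yes.
U [Tue 03:00, Fri 09:00] → overlaps → no.
W [Wed 22:00, Sat 16:00] → overlapped-by → no.
Result: H, S.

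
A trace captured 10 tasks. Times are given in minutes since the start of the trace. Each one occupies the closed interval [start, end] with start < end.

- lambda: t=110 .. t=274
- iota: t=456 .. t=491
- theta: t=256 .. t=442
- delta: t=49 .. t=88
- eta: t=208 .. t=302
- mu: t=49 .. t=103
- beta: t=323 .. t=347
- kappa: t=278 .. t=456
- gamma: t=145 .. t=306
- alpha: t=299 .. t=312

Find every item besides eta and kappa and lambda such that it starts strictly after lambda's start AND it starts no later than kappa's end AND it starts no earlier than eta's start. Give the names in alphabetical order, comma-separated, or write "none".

alpha, beta, iota, theta

Conditions: its start is strictly after lambda's start (X.start > t=110) AND its start is no later than kappa's end (X.start <= t=456) AND its start is no earlier than eta's start (X.start >= t=208).
alpha: start t=299 > t=110? ✓; start t=299 <= t=456? ✓; start t=299 >= t=208? ✓ → yes.
beta: start t=323 > t=110? ✓; start t=323 <= t=456? ✓; start t=323 >= t=208? ✓ → yes.
delta: start t=49 > t=110? ✗; start t=49 <= t=456? ✓; start t=49 >= t=208? ✗ → no.
gamma: start t=145 > t=110? ✓; start t=145 <= t=456? ✓; start t=145 >= t=208? ✗ → no.
iota: start t=456 > t=110? ✓; start t=456 <= t=456? ✓; start t=456 >= t=208? ✓ → yes.
mu: start t=49 > t=110? ✗; start t=49 <= t=456? ✓; start t=49 >= t=208? ✗ → no.
theta: start t=256 > t=110? ✓; start t=256 <= t=456? ✓; start t=256 >= t=208? ✓ → yes.
Result: alpha, beta, iota, theta.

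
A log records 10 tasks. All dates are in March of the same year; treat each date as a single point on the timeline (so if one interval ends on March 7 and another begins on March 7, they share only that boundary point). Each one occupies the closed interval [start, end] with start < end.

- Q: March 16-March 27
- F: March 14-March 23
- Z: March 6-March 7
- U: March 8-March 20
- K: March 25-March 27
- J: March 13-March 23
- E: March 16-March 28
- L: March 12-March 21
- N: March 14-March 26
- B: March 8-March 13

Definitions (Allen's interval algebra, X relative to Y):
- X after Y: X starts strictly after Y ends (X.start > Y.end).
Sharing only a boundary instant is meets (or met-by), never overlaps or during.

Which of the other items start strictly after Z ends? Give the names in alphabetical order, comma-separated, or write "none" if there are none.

B, E, F, J, K, L, N, Q, U

Target Z = [March 6, March 7].
B [March 8, March 13] → after → yes.
E [March 16, March 28] → after → yes.
F [March 14, March 23] → after → yes.
J [March 13, March 23] → after → yes.
K [March 25, March 27] → after → yes.
L [March 12, March 21] → after → yes.
N [March 14, March 26] → after → yes.
Q [March 16, March 27] → after → yes.
U [March 8, March 20] → after → yes.
Result: B, E, F, J, K, L, N, Q, U.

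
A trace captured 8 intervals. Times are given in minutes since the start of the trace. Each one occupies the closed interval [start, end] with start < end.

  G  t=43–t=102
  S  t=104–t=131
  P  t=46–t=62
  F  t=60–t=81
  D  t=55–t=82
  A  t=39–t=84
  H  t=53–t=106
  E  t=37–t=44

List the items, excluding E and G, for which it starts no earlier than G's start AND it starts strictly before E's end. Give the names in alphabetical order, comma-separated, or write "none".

none

Conditions: its start is no earlier than G's start (X.start >= t=43) AND its start is strictly before E's end (X.start < t=44).
A: start t=39 >= t=43? ✗; start t=39 < t=44? ✓ → no.
D: start t=55 >= t=43? ✓; start t=55 < t=44? ✗ → no.
F: start t=60 >= t=43? ✓; start t=60 < t=44? ✗ → no.
H: start t=53 >= t=43? ✓; start t=53 < t=44? ✗ → no.
P: start t=46 >= t=43? ✓; start t=46 < t=44? ✗ → no.
S: start t=104 >= t=43? ✓; start t=104 < t=44? ✗ → no.
Result: none.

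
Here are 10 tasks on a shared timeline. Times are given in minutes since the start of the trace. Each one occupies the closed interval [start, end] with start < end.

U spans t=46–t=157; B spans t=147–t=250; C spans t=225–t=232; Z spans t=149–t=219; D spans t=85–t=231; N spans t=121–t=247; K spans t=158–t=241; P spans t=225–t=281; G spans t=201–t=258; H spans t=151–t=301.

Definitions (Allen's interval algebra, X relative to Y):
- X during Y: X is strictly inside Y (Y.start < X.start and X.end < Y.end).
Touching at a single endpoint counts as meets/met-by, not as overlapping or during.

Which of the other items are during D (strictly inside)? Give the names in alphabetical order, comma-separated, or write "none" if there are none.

Target D = [t=85, t=231].
B [t=147, t=250] → overlapped-by → no.
C [t=225, t=232] → overlapped-by → no.
G [t=201, t=258] → overlapped-by → no.
H [t=151, t=301] → overlapped-by → no.
K [t=158, t=241] → overlapped-by → no.
N [t=121, t=247] → overlapped-by → no.
P [t=225, t=281] → overlapped-by → no.
U [t=46, t=157] → overlaps → no.
Z [t=149, t=219] → during → yes.
Result: Z.

Z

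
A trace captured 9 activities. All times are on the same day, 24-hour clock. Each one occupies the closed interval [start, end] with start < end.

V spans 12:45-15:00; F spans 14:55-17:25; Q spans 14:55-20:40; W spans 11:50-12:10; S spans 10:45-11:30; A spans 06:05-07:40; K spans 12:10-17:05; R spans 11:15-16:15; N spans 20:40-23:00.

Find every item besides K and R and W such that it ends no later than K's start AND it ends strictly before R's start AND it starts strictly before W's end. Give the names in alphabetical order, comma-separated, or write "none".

Conditions: its end is no later than K's start (X.end <= 12:10) AND its end is strictly before R's start (X.end < 11:15) AND its start is strictly before W's end (X.start < 12:10).
A: end 07:40 <= 12:10? ✓; end 07:40 < 11:15? ✓; start 06:05 < 12:10? ✓ → yes.
F: end 17:25 <= 12:10? ✗; end 17:25 < 11:15? ✗; start 14:55 < 12:10? ✗ → no.
N: end 23:00 <= 12:10? ✗; end 23:00 < 11:15? ✗; start 20:40 < 12:10? ✗ → no.
Q: end 20:40 <= 12:10? ✗; end 20:40 < 11:15? ✗; start 14:55 < 12:10? ✗ → no.
S: end 11:30 <= 12:10? ✓; end 11:30 < 11:15? ✗; start 10:45 < 12:10? ✓ → no.
V: end 15:00 <= 12:10? ✗; end 15:00 < 11:15? ✗; start 12:45 < 12:10? ✗ → no.
Result: A.

A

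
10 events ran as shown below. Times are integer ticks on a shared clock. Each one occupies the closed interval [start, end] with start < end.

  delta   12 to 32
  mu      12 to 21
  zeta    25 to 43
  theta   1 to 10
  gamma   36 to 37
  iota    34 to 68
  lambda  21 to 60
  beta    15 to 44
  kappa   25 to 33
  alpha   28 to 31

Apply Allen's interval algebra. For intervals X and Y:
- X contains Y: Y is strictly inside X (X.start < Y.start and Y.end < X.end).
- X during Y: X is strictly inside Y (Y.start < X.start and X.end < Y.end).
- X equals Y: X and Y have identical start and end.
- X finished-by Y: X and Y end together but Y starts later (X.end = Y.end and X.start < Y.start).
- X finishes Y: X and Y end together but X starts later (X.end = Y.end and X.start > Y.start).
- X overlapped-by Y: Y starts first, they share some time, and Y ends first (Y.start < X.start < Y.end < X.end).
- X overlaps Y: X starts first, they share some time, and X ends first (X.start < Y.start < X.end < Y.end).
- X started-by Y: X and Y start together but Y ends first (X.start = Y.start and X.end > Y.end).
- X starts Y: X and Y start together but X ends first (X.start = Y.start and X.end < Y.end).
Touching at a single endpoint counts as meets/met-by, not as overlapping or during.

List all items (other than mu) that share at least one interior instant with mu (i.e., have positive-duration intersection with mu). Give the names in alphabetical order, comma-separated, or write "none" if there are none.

Target mu = [12, 21].
alpha [28, 31] → after → no.
beta [15, 44] → overlapped-by → yes.
delta [12, 32] → started-by → yes.
gamma [36, 37] → after → no.
iota [34, 68] → after → no.
kappa [25, 33] → after → no.
lambda [21, 60] → met-by → no.
theta [1, 10] → before → no.
zeta [25, 43] → after → no.
Result: beta, delta.

beta, delta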